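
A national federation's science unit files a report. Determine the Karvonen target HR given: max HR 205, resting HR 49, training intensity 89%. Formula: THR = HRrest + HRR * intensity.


HRR = HRmax - HRrest = 205 - 49 = 156
THR = 49 + 156 * 0.89
= 187.84 bpm

187.84 bpm


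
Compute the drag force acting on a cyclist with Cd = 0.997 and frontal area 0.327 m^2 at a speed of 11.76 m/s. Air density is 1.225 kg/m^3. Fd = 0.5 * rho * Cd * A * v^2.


Step 1: v^2 = 138.2976
Step 2: Fd = 0.5 * 1.225 * 0.997 * 0.327 * 138.2976
= 27.616 N

27.616 N


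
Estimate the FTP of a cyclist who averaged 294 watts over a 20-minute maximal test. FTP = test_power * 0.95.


FTP = 294 * 0.95 = 279.3 W

279.3 W


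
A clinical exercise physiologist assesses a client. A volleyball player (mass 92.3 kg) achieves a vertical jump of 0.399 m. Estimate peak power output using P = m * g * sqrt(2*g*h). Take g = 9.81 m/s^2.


2 * g * h = 2 * 9.81 * 0.399 = 7.82838
sqrt(7.82838) = 2.797924 m/s
P = 92.3 * 9.81 * 2.797924 = 2533.42 W

2533.42 W


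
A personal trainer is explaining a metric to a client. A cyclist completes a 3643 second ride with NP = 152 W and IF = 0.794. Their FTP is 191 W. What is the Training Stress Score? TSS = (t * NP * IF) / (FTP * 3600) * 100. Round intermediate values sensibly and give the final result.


t * NP * IF = 3643 * 152 * 0.794 = 439666.384
FTP * 3600 = 687600
TSS = (439666.384 / 687600) * 100 = 63.94

63.94 TSS


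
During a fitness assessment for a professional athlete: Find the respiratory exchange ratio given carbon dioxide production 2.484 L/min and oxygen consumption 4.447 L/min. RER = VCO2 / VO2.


VCO2 = 2.484 L/min
VO2 = 4.447 L/min
RER = 2.484 / 4.447 = 0.5586

0.5586


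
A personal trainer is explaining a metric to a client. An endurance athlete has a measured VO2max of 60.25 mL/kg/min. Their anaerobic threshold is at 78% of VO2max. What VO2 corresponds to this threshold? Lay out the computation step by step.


Anaerobic threshold VO2 = VO2max * 78%
= 60.25 * 0.78
= 47.0 mL/kg/min

47.0 mL/kg/min


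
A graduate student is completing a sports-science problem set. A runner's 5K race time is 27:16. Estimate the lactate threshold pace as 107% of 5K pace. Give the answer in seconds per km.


Total race time = 27*60 + 16 = 1636 seconds
5K pace = 1636 / 5 = 327.2 sec/km
LT pace = 327.2 * 1.07 = 350.1 sec/km

350.1 s/km


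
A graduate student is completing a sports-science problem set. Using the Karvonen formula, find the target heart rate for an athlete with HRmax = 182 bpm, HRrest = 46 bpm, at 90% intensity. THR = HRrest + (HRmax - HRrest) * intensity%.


HRR = 182 - 46 = 136
THR = 46 + 136 * 0.9
= 46 + 122.4
= 168.4 bpm

168.4 bpm


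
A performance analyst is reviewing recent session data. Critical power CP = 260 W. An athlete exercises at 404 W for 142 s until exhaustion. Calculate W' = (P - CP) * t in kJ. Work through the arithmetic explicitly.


P - CP = 404 - 260 = 144 W
W' = 144 * 142 = 20448 J
= 20448 / 1000 = 20.448 kJ

20.448 kJ


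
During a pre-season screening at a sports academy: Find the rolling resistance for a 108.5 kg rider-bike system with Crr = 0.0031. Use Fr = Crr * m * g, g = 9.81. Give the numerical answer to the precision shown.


m * g = 108.5 * 9.81 = 1064.385 N
Fr = 0.0031 * 1064.385 = 3.3 N

3.3 N


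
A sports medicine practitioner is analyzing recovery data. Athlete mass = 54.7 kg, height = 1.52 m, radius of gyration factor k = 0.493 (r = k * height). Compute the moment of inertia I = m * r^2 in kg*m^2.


r = k * height = 0.493 * 1.52 = 0.74936 m
r^2 = 0.74936^2 = 0.56154
I = 54.7 * 0.56154 = 30.716 kg*m^2

30.716 kg*m^2


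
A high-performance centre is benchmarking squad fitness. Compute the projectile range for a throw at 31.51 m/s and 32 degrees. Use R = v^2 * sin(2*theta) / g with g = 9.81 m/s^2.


Two times the angle = 64 degrees
sin(64) = 0.898794
R = 992.8801 * 0.898794 / 9.81 = 90.968 m

90.968 m


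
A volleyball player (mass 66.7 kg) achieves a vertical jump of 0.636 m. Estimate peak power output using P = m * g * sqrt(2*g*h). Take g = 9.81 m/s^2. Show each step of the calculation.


2 * g * h = 2 * 9.81 * 0.636 = 12.47832
sqrt(12.47832) = 3.532467 m/s
P = 66.7 * 9.81 * 3.532467 = 2311.39 W

2311.39 W


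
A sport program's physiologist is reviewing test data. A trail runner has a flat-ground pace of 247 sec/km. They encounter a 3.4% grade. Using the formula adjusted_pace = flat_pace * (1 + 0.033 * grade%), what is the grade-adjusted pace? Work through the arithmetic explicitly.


Grade factor = 1 + 0.033 * 3.4 = 1.1122
Adjusted = 247 * 1.1122 = 274.71 sec/km

274.71 s/km


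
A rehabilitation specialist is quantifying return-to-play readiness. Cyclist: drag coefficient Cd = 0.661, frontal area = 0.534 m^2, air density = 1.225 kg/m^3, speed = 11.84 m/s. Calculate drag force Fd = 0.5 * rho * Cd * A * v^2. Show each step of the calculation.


v^2 = 11.84^2 = 140.1856
Fd = 0.5 * 1.225 * 0.661 * 0.534 * 140.1856
= 30.308 N

30.308 N


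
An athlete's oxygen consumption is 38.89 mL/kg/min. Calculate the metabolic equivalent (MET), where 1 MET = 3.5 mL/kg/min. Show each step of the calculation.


MET = VO2 / 3.5
= 38.89 / 3.5
= 11.11 METs

11.11 METs


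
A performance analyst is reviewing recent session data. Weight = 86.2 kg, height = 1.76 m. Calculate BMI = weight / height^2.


height^2 = 1.76^2 = 3.0976
BMI = 86.2 / 3.0976 = 27.83 kg/m^2

27.83 kg/m^2


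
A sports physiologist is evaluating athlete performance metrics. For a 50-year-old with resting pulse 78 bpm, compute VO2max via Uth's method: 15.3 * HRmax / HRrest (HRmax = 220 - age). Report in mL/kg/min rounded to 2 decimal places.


Step 1: HRmax = 220 - 50 = 170 bpm
Step 2: Ratio = 170 / 78 = 2.1795
Step 3: VO2max = 15.3 * 2.1795 = 33.35 mL/kg/min

33.35 mL/kg/min


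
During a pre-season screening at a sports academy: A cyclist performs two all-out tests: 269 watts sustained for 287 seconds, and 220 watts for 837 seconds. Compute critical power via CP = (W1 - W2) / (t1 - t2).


W1 = P1 * t1 = 269 * 287 = 77203 J
W2 = P2 * t2 = 220 * 837 = 184140 J
CP = (77203 - 184140) / (287 - 837)
= 194.43 W

194.43 W


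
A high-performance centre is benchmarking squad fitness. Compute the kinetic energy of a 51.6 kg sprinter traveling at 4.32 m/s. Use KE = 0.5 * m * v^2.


Velocity squared = 18.6624
KE = 0.5 * 51.6 * 18.6624 = 481.49 J

481.49 J


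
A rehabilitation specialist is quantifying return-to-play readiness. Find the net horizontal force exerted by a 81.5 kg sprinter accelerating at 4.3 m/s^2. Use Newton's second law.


Newton's second law: F = m * a
F = 81.5 * 4.3 = 350.45 N

350.45 N


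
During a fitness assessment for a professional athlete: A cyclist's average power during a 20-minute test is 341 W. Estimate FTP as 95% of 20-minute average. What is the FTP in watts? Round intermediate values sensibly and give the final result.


FTP = 20-min power * 0.95
= 341 * 0.95
= 323.95 W

323.95 W


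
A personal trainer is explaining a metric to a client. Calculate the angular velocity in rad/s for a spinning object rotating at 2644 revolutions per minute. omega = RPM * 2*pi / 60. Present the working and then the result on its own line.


omega = RPM * 2*pi / 60
= 2644 * 6.28318531 / 60
= 276.879 rad/s

276.879 rad/s


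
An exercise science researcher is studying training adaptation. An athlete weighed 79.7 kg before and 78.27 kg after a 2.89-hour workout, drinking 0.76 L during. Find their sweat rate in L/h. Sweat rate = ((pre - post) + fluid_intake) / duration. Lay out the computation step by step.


Body mass change = 1.43 kg
Total sweat loss = 1.43 + 0.76 = 2.19 L
Rate = 2.19 / 2.89 = 0.758 L/h

0.758 L/h


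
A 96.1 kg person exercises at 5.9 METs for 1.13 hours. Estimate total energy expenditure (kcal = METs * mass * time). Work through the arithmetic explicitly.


Energy = METs * mass(kg) * time(h)
= 5.9 * 96.1 * 1.13
= 640.7 kcal

640.7 kcal


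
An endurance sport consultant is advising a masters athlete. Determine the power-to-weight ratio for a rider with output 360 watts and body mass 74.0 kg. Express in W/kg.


P/W = 360 / 74.0 = 4.865 W/kg

4.865 W/kg


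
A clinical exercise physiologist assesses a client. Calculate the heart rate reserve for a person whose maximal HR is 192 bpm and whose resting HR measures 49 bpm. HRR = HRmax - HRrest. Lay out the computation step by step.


HRmax = 192 bpm
HRrest = 49 bpm
HRR = 192 - 49 = 143 bpm

143 bpm


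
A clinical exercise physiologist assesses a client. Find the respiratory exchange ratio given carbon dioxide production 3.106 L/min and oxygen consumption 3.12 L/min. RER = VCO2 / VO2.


VCO2 = 3.106 L/min
VO2 = 3.12 L/min
RER = 3.106 / 3.12 = 0.9955

0.9955


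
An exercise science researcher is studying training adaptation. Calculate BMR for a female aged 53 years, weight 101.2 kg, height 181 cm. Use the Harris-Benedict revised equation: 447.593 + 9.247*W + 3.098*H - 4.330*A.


Substituting values:
W term = 9.247 * 101.2 = 935.7964
H term = 3.098 * 181 = 560.738
A term = 4.330 * 53 = 229.49
BMR = 1714.64 kcal/day

1714.64 kcal/day


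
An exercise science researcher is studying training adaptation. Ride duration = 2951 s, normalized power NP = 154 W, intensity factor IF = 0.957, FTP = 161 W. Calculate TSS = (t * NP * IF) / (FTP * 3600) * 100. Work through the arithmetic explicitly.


Numerator = 2951 * 154 * 0.957 = 434912.478
Denominator = 161 * 3600 = 579600
TSS = 434912.478 / 579600 * 100
= 75.04

75.04 TSS


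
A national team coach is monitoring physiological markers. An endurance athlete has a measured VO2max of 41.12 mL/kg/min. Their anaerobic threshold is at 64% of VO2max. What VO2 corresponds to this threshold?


Anaerobic threshold VO2 = VO2max * 64%
= 41.12 * 0.64
= 26.32 mL/kg/min

26.32 mL/kg/min


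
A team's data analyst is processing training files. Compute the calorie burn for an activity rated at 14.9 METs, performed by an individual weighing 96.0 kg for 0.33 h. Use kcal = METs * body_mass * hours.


Product of METs and mass = 14.9 * 96.0 = 1430.4
Total kcal = 1430.4 * 0.33 = 472.03 kcal

472.03 kcal


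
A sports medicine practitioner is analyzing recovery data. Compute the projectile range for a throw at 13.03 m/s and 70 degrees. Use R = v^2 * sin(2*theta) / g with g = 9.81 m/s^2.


Two times the angle = 140 degrees
sin(140) = 0.642788
R = 169.7809 * 0.642788 / 9.81 = 11.125 m

11.125 m


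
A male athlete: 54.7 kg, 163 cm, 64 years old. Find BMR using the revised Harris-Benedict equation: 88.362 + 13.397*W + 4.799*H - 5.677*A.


Intercept = 88.362
Weight contribution = 13.397 * 54.7 = 732.8159
Height contribution = 4.799 * 163 = 782.237
Age contribution = 5.677 * 64 = 363.328
BMR = 88.362 + 732.8159 + 782.237 - 363.328
= 1240.09 kcal/day

1240.09 kcal/day


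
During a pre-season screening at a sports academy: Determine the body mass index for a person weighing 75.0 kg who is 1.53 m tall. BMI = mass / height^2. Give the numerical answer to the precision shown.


BMI = mass / height^2
= 75.0 / 1.53^2
= 75.0 / 2.3409
= 32.04 kg/m^2

32.04 kg/m^2


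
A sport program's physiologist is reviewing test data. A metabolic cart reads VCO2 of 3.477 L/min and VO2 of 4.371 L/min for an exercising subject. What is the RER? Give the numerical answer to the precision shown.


RER = VCO2 / VO2 = 3.477 / 4.371 = 0.7955

0.7955


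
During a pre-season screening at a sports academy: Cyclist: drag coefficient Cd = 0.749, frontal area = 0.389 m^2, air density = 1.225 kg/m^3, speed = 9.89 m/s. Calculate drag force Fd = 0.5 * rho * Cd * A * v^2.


v^2 = 9.89^2 = 97.8121
Fd = 0.5 * 1.225 * 0.749 * 0.389 * 97.8121
= 17.455 N

17.455 N


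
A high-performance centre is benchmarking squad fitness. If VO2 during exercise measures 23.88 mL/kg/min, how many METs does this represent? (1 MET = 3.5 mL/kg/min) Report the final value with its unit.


METs = VO2 / 3.5 = 23.88 / 3.5 = 6.82

6.82 METs


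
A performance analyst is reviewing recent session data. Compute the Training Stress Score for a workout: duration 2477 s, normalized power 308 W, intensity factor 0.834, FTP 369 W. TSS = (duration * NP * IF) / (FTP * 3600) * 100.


Product = 2477 * 308 * 0.834 = 636271.944
Base = 369 * 3600 = 1328400
TSS = 636271.944 / 1328400 * 100 = 47.9

47.9 TSS


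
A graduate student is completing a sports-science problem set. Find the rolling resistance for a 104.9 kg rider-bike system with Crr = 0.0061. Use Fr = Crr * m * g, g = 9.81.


m * g = 104.9 * 9.81 = 1029.069 N
Fr = 0.0061 * 1029.069 = 6.277 N

6.277 N


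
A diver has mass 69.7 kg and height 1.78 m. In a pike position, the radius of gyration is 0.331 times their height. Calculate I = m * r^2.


r = 0.331 * 1.78 = 0.58918 m
I = m * r^2 = 69.7 * 0.347133 = 24.195 kg*m^2

24.195 kg*m^2


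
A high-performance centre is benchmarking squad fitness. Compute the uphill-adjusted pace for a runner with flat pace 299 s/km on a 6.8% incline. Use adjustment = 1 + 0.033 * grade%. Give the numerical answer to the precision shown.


Adjustment factor = 1 + 0.033 * 6.8 = 1.2244
Grade-adjusted pace = 299 * 1.2244 = 366.1 s/km

366.1 s/km


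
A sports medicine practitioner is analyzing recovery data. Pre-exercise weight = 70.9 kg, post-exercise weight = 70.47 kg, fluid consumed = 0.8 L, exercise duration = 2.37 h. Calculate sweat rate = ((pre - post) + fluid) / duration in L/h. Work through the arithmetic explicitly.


Weight loss = 70.9 - 70.47 = 0.43 kg (approx L)
Total sweat = 0.43 + 0.8 = 1.23 L
Sweat rate = 1.23 / 2.37 = 0.519 L/h

0.519 L/h


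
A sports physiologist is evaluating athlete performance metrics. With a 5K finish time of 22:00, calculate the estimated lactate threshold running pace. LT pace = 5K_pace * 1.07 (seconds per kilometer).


Race duration = 1320 s for 5 km
Average pace = 1320 / 5 = 264.0 s/km
LT pace = 264.0 * 1.07
= 282.48 s/km

282.48 s/km


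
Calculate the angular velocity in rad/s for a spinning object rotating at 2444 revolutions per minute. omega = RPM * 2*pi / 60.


omega = RPM * 2*pi / 60
= 2444 * 6.28318531 / 60
= 255.935 rad/s

255.935 rad/s


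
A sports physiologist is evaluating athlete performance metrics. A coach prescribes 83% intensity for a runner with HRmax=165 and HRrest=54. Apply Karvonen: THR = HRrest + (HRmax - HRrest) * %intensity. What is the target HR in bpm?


Heart rate reserve = 165 - 54 = 111
Intensity fraction = 83 / 100 = 0.83
THR = 54 + 111 * 0.83 = 146.13 bpm

146.13 bpm


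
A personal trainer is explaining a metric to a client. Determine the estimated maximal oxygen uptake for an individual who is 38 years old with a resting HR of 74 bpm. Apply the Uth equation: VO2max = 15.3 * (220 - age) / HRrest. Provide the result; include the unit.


HRmax = 220 - 38 = 182
VO2max = 15.3 * (182 / 74)
= 15.3 * 2.4595
= 37.63 mL/kg/min

37.63 mL/kg/min


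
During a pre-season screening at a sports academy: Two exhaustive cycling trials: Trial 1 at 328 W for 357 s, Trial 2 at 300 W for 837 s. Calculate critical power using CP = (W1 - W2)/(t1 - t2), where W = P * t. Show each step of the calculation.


W1 = 328 * 357 = 117096 J
W2 = 300 * 837 = 251100 J
CP = (117096 - 251100) / (357 - 837)
= -134004 / -480
= 279.18 W

279.18 W


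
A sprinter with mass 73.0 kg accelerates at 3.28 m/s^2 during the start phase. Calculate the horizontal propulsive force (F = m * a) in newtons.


F = m * a
= 73.0 * 3.28
= 239.44 N

239.44 N


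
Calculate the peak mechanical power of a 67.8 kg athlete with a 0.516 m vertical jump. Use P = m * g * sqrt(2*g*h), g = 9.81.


First, sqrt(2gh) = sqrt(2 * 9.81 * 0.516)
= sqrt(10.12392) = 3.181811 m/s
Power = 67.8 * 9.81 * 3.181811 = 2116.28 W

2116.28 W


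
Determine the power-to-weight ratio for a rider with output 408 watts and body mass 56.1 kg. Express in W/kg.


P/W = 408 / 56.1 = 7.273 W/kg

7.273 W/kg


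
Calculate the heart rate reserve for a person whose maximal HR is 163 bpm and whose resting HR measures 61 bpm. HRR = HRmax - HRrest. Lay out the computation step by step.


HRmax = 163 bpm
HRrest = 61 bpm
HRR = 163 - 61 = 102 bpm

102 bpm


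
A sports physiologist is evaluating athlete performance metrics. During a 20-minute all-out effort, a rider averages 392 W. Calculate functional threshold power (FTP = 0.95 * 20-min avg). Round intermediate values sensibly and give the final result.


FTP = 0.95 * 392
= 372.4 W

372.4 W


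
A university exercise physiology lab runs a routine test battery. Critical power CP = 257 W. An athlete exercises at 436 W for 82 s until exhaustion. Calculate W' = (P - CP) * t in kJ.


P - CP = 436 - 257 = 179 W
W' = 179 * 82 = 14678 J
= 14678 / 1000 = 14.678 kJ

14.678 kJ


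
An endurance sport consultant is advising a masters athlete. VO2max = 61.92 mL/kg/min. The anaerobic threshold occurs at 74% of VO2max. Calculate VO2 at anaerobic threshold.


AT fraction = 74 / 100 = 0.74
AT VO2 = 61.92 * 0.74
= 45.82 mL/kg/min

45.82 mL/kg/min


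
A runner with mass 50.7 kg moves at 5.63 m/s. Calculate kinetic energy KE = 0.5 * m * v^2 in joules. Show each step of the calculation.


v^2 = 5.63^2 = 31.6969
KE = 0.5 * 50.7 * 31.6969
= 803.52 J

803.52 J


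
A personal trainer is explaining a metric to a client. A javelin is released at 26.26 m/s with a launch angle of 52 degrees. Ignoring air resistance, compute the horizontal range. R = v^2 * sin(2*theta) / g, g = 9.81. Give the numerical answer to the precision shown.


Launch speed squared = 689.5876
sin(2 * 52 deg) = 0.970296
Range = 689.5876 * 0.970296 / 9.81
= 68.206 m

68.206 m


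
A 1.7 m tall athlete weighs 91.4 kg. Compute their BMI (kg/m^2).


height^2 = 2.89 m^2
BMI = 91.4 / 2.89 = 31.63 kg/m^2

31.63 kg/m^2


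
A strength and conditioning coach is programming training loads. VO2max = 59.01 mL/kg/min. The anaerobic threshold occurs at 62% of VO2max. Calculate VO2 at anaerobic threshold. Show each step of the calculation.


AT fraction = 62 / 100 = 0.62
AT VO2 = 59.01 * 0.62
= 36.59 mL/kg/min

36.59 mL/kg/min


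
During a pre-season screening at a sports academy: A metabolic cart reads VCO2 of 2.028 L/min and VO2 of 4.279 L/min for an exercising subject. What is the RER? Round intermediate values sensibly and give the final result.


RER = VCO2 / VO2 = 2.028 / 4.279 = 0.4739

0.4739


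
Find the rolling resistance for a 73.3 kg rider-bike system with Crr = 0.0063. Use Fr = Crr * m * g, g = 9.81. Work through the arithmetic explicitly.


m * g = 73.3 * 9.81 = 719.073 N
Fr = 0.0063 * 719.073 = 4.53 N

4.53 N


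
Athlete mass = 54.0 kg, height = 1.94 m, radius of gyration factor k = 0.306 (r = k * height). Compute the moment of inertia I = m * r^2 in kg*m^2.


r = k * height = 0.306 * 1.94 = 0.59364 m
r^2 = 0.59364^2 = 0.352408
I = 54.0 * 0.352408 = 19.03 kg*m^2

19.03 kg*m^2


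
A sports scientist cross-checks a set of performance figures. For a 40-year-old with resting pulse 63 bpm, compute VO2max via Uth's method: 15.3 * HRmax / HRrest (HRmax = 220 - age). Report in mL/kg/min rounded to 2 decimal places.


Step 1: HRmax = 220 - 40 = 180 bpm
Step 2: Ratio = 180 / 63 = 2.8571
Step 3: VO2max = 15.3 * 2.8571 = 43.71 mL/kg/min

43.71 mL/kg/min


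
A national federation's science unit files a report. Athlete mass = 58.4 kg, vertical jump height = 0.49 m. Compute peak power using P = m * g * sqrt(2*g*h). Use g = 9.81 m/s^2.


sqrt(2 * 9.81 * 0.49) = sqrt(9.6138) = 3.100613 m/s
P = 58.4 * 9.81 * 3.100613
= 1776.35 W

1776.35 W


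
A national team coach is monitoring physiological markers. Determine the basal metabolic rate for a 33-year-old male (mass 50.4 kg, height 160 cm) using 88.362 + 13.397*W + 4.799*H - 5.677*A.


BMR = 88.362 + 13.397*50.4 + 4.799*160 - 5.677*33
= 1344.07 kcal/day

1344.07 kcal/day


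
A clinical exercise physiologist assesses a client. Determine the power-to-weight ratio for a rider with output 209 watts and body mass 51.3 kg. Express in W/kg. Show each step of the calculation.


P/W = 209 / 51.3 = 4.074 W/kg

4.074 W/kg


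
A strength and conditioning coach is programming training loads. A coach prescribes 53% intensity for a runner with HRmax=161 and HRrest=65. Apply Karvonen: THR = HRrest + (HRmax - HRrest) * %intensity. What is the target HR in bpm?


Heart rate reserve = 161 - 65 = 96
Intensity fraction = 53 / 100 = 0.53
THR = 65 + 96 * 0.53 = 115.88 bpm

115.88 bpm


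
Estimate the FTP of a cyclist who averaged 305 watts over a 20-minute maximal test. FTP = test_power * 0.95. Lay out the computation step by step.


FTP = 305 * 0.95 = 289.75 W

289.75 W


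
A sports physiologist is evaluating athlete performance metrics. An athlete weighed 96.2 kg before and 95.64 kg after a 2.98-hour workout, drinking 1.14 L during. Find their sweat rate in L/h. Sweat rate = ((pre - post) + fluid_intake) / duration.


Body mass change = 0.56 kg
Total sweat loss = 0.56 + 1.14 = 1.7 L
Rate = 1.7 / 2.98 = 0.57 L/h

0.57 L/h


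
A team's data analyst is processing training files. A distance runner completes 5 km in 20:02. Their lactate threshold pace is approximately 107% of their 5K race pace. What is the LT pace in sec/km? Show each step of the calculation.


Convert to seconds: 20 min 2 s = 1202 s
Pace per km = 1202 / 5 = 240.4 s/km
LT pace = 240.4 * 1.07 = 257.23 s/km

257.23 s/km


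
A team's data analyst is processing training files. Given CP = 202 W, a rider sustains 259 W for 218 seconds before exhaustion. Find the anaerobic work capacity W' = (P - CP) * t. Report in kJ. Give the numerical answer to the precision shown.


Excess power = 259 - 202 = 57 W
Work above CP = 57 * 218 = 12426 J
W' = 12.426 kJ

12.426 kJ


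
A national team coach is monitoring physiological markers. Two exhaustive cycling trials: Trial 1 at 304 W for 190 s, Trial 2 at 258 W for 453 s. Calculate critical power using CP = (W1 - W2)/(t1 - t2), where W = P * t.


W1 = 304 * 190 = 57760 J
W2 = 258 * 453 = 116874 J
CP = (57760 - 116874) / (190 - 453)
= -59114 / -263
= 224.77 W

224.77 W


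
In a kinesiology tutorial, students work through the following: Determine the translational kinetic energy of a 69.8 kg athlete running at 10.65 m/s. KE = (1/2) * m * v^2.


KE = 0.5 * m * v^2
= 0.5 * 69.8 * 10.65^2
= 0.5 * 69.8 * 113.4225
= 3958.45 J

3958.45 J


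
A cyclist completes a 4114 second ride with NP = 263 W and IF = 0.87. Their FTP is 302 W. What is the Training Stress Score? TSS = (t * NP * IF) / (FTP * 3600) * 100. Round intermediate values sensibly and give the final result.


t * NP * IF = 4114 * 263 * 0.87 = 941324.34
FTP * 3600 = 1087200
TSS = (941324.34 / 1087200) * 100 = 86.58

86.58 TSS


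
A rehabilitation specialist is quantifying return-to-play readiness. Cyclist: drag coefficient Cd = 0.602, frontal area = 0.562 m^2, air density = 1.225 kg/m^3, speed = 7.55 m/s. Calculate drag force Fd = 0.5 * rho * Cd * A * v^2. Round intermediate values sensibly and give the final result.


v^2 = 7.55^2 = 57.0025
Fd = 0.5 * 1.225 * 0.602 * 0.562 * 57.0025
= 11.812 N

11.812 N


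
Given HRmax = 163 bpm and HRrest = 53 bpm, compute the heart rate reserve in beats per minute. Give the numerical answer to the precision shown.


Heart rate reserve = maximum HR minus resting HR
HRR = 163 - 53 = 110 bpm

110 bpm


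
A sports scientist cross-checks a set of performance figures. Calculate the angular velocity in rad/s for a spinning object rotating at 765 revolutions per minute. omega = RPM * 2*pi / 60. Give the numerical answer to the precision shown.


omega = RPM * 2*pi / 60
= 765 * 6.28318531 / 60
= 80.111 rad/s

80.111 rad/s


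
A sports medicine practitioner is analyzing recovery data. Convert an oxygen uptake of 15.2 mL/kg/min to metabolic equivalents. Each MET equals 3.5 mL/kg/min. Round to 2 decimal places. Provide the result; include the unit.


One MET = 3.5 mL/kg/min
Number of METs = 15.2 / 3.5
= 4.34 METs

4.34 METs


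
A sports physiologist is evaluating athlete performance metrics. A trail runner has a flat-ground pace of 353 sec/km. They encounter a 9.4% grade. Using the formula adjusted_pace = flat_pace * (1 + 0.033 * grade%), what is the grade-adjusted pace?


Grade factor = 1 + 0.033 * 9.4 = 1.3102
Adjusted = 353 * 1.3102 = 462.5 sec/km

462.5 s/km


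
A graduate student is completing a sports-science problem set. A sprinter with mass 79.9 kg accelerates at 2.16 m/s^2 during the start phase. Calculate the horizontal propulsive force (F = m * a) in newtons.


F = m * a
= 79.9 * 2.16
= 172.58 N

172.58 N


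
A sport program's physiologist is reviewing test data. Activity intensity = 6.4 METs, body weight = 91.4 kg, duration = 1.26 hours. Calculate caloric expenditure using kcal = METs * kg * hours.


kcal = 6.4 * 91.4 * 1.26
= 584.96 * 1.26
= 737.05 kcal

737.05 kcal


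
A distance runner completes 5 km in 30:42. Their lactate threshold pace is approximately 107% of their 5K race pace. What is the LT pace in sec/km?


Convert to seconds: 30 min 42 s = 1842 s
Pace per km = 1842 / 5 = 368.4 s/km
LT pace = 368.4 * 1.07 = 394.19 s/km

394.19 s/km


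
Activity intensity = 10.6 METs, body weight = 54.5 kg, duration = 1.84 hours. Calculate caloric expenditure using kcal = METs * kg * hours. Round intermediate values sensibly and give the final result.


kcal = 10.6 * 54.5 * 1.84
= 577.7 * 1.84
= 1062.97 kcal

1062.97 kcal


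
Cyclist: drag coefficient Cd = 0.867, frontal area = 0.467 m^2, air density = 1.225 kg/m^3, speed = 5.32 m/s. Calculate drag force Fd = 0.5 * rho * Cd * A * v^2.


v^2 = 5.32^2 = 28.3024
Fd = 0.5 * 1.225 * 0.867 * 0.467 * 28.3024
= 7.019 N

7.019 N


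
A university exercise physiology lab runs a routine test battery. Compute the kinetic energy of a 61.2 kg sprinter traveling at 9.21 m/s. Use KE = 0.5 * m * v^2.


Velocity squared = 84.8241
KE = 0.5 * 61.2 * 84.8241 = 2595.62 J

2595.62 J


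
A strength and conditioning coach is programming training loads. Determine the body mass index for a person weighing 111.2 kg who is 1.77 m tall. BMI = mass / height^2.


BMI = mass / height^2
= 111.2 / 1.77^2
= 111.2 / 3.1329
= 35.49 kg/m^2

35.49 kg/m^2


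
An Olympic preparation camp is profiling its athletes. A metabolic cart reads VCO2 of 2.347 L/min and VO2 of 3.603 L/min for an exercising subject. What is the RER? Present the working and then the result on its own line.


RER = VCO2 / VO2 = 2.347 / 3.603 = 0.6514

0.6514


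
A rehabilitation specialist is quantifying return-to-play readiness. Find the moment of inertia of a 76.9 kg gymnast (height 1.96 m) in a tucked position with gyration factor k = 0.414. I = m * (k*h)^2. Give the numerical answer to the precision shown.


Radius of gyration = 0.414 * 1.96 = 0.81144 m
I = 76.9 * 0.81144^2
= 76.9 * 0.658435
= 50.634 kg*m^2

50.634 kg*m^2


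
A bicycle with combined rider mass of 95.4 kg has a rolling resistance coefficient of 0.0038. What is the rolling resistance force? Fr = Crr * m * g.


Fr = 0.0038 * 95.4 * 9.81
= 0.36252 * 9.81
= 3.556 N

3.556 N


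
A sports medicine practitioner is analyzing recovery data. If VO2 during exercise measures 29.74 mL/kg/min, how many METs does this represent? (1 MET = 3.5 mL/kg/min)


METs = VO2 / 3.5 = 29.74 / 3.5 = 8.5

8.5 METs


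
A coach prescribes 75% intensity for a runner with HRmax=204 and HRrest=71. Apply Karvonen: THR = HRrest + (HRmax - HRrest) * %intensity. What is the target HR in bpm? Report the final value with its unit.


Heart rate reserve = 204 - 71 = 133
Intensity fraction = 75 / 100 = 0.75
THR = 71 + 133 * 0.75 = 170.75 bpm

170.75 bpm


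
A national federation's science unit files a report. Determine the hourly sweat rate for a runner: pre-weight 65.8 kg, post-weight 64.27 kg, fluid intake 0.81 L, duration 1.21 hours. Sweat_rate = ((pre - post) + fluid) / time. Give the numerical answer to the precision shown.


Mass lost = 65.8 - 64.27 = 1.53 kg
Add fluid consumed: 1.53 + 0.81 = 2.34 L total sweat
Sweat rate = 2.34 / 1.21 = 1.934 L/h

1.934 L/h


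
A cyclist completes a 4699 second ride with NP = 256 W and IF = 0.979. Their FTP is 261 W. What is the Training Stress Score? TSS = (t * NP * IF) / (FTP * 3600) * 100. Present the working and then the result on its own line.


t * NP * IF = 4699 * 256 * 0.979 = 1177682.176
FTP * 3600 = 939600
TSS = (1177682.176 / 939600) * 100 = 125.34

125.34 TSS


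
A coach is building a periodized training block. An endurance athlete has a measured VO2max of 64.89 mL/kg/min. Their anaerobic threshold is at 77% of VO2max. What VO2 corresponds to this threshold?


Anaerobic threshold VO2 = VO2max * 77%
= 64.89 * 0.77
= 49.97 mL/kg/min

49.97 mL/kg/min


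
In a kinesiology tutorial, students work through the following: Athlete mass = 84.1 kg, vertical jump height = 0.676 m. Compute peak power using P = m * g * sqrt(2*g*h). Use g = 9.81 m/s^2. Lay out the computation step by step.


sqrt(2 * 9.81 * 0.676) = sqrt(13.26312) = 3.641857 m/s
P = 84.1 * 9.81 * 3.641857
= 3004.61 W

3004.61 W


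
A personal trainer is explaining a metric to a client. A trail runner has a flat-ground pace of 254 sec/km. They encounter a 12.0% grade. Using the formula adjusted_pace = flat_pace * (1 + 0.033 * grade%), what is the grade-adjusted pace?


Grade factor = 1 + 0.033 * 12.0 = 1.396
Adjusted = 254 * 1.396 = 354.58 sec/km

354.58 s/km


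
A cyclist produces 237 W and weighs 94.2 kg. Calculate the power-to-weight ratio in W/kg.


P/W = power / mass
= 237 / 94.2
= 2.516 W/kg

2.516 W/kg


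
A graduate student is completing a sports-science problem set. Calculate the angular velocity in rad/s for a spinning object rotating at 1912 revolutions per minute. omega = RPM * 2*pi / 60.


omega = RPM * 2*pi / 60
= 1912 * 6.28318531 / 60
= 200.224 rad/s

200.224 rad/s


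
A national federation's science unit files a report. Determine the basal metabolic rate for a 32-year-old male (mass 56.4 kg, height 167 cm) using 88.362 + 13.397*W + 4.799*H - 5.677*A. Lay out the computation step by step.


BMR = 88.362 + 13.397*56.4 + 4.799*167 - 5.677*32
= 1463.72 kcal/day

1463.72 kcal/day


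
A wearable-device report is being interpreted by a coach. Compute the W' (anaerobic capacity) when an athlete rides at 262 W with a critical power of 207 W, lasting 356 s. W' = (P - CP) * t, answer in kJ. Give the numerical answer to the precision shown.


Above-CP power = 55 W
Duration = 356 s
W' = 55 * 356 = 19580 J
Convert: 19580 / 1000 = 19.58 kJ

19.58 kJ


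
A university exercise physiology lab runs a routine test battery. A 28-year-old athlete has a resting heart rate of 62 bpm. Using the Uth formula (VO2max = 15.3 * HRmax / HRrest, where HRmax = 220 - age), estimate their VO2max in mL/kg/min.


HRmax = 220 - 28 = 192 bpm
Ratio = HRmax / HRrest = 192 / 62 = 3.0968
VO2max = 15.3 * 3.0968 = 47.38 mL/kg/min

47.38 mL/kg/min


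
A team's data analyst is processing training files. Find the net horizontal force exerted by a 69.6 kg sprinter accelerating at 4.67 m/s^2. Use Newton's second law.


Newton's second law: F = m * a
F = 69.6 * 4.67 = 325.03 N

325.03 N


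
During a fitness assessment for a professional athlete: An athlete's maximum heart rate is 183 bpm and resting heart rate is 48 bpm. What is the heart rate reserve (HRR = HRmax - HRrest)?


HRR = HRmax - HRrest
= 183 - 48
= 135 bpm

135 bpm


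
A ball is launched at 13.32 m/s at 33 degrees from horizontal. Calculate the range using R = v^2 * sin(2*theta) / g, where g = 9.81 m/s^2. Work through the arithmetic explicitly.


sin(2 * 33) = sin(66) = 0.913545
v^2 = 13.32^2 = 177.4224
R = 177.4224 * 0.913545 / 9.81
= 16.522 m

16.522 m


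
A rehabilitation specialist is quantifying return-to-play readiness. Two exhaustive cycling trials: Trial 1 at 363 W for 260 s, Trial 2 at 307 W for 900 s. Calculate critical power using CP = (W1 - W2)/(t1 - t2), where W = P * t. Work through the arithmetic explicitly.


W1 = 363 * 260 = 94380 J
W2 = 307 * 900 = 276300 J
CP = (94380 - 276300) / (260 - 900)
= -181920 / -640
= 284.25 W

284.25 W


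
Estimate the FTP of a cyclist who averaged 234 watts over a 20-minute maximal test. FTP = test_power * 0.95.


FTP = 234 * 0.95 = 222.3 W

222.3 W


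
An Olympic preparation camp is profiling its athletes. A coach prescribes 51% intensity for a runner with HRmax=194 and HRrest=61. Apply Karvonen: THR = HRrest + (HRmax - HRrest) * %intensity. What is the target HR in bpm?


Heart rate reserve = 194 - 61 = 133
Intensity fraction = 51 / 100 = 0.51
THR = 61 + 133 * 0.51 = 128.83 bpm

128.83 bpm


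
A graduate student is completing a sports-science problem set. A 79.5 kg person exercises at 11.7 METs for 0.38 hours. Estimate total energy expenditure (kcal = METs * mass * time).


Energy = METs * mass(kg) * time(h)
= 11.7 * 79.5 * 0.38
= 353.46 kcal

353.46 kcal


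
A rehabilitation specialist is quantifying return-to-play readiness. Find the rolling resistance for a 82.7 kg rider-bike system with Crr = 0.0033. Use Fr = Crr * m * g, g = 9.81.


m * g = 82.7 * 9.81 = 811.287 N
Fr = 0.0033 * 811.287 = 2.677 N

2.677 N


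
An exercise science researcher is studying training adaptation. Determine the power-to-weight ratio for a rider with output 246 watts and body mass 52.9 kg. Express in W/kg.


P/W = 246 / 52.9 = 4.65 W/kg

4.65 W/kg


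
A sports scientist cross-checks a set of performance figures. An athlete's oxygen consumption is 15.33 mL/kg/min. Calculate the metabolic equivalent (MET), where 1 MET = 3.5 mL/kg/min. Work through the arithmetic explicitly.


MET = VO2 / 3.5
= 15.33 / 3.5
= 4.38 METs

4.38 METs


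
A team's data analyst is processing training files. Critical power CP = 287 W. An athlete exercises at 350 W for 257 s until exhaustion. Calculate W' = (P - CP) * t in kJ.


P - CP = 350 - 287 = 63 W
W' = 63 * 257 = 16191 J
= 16191 / 1000 = 16.191 kJ

16.191 kJ


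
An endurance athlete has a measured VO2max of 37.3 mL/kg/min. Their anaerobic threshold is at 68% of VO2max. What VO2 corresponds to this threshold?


Anaerobic threshold VO2 = VO2max * 68%
= 37.3 * 0.68
= 25.36 mL/kg/min

25.36 mL/kg/min


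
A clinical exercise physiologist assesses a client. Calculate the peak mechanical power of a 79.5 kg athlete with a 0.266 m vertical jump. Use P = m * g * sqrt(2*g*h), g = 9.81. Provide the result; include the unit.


First, sqrt(2gh) = sqrt(2 * 9.81 * 0.266)
= sqrt(5.21892) = 2.284496 m/s
Power = 79.5 * 9.81 * 2.284496 = 1781.67 W

1781.67 W


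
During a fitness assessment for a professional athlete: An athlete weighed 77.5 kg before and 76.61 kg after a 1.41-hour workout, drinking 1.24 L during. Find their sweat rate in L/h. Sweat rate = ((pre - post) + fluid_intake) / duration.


Body mass change = 0.89 kg
Total sweat loss = 0.89 + 1.24 = 2.13 L
Rate = 2.13 / 1.41 = 1.511 L/h

1.511 L/h


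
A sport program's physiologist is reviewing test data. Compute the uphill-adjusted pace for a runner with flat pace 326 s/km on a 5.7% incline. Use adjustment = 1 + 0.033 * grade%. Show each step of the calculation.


Adjustment factor = 1 + 0.033 * 5.7 = 1.1881
Grade-adjusted pace = 326 * 1.1881 = 387.32 s/km

387.32 s/km


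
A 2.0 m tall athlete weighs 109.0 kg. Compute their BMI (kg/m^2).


height^2 = 4.0 m^2
BMI = 109.0 / 4.0 = 27.25 kg/m^2

27.25 kg/m^2


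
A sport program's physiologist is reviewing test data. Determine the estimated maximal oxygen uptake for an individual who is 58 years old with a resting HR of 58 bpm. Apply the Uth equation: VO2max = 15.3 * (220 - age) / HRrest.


HRmax = 220 - 58 = 162
VO2max = 15.3 * (162 / 58)
= 15.3 * 2.7931
= 42.73 mL/kg/min

42.73 mL/kg/min


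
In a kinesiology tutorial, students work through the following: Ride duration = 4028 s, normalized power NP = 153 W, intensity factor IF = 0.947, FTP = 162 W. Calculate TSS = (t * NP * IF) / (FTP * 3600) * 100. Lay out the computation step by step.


Numerator = 4028 * 153 * 0.947 = 583620.948
Denominator = 162 * 3600 = 583200
TSS = 583620.948 / 583200 * 100
= 100.07

100.07 TSS


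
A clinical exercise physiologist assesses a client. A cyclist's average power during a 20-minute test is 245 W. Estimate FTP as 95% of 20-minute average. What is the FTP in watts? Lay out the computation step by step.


FTP = 20-min power * 0.95
= 245 * 0.95
= 232.75 W

232.75 W


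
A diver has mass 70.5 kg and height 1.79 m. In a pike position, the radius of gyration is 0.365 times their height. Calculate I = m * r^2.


r = 0.365 * 1.79 = 0.65335 m
I = m * r^2 = 70.5 * 0.426866 = 30.094 kg*m^2

30.094 kg*m^2


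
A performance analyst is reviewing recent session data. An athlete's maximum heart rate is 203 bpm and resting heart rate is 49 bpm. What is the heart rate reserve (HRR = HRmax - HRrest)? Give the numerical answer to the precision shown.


HRR = HRmax - HRrest
= 203 - 49
= 154 bpm

154 bpm


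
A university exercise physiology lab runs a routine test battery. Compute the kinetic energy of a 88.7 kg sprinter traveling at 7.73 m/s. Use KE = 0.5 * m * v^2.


Velocity squared = 59.7529
KE = 0.5 * 88.7 * 59.7529 = 2650.04 J

2650.04 J


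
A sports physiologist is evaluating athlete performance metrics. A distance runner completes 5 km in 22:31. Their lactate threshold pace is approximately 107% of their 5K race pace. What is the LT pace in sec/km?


Convert to seconds: 22 min 31 s = 1351 s
Pace per km = 1351 / 5 = 270.2 s/km
LT pace = 270.2 * 1.07 = 289.11 s/km

289.11 s/km


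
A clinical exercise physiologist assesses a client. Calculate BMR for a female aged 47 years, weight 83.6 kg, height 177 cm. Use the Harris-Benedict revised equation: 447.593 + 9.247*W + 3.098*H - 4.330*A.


Substituting values:
W term = 9.247 * 83.6 = 773.0492
H term = 3.098 * 177 = 548.346
A term = 4.330 * 47 = 203.51
BMR = 1565.48 kcal/day

1565.48 kcal/day


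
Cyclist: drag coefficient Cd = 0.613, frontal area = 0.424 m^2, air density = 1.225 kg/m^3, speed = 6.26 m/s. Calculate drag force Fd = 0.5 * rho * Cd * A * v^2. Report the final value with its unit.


v^2 = 6.26^2 = 39.1876
Fd = 0.5 * 1.225 * 0.613 * 0.424 * 39.1876
= 6.239 N

6.239 N


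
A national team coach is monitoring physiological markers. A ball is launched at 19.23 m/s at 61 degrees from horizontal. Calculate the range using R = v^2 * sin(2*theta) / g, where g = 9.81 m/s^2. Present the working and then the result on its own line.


sin(2 * 61) = sin(122) = 0.848048
v^2 = 19.23^2 = 369.7929
R = 369.7929 * 0.848048 / 9.81
= 31.968 m

31.968 m


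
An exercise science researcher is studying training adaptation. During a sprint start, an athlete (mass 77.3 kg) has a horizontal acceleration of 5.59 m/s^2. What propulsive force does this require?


Propulsive force = mass * acceleration
= 77.3 kg * 5.59 m/s^2
= 432.11 N

432.11 N


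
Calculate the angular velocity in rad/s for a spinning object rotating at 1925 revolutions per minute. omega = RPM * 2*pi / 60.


omega = RPM * 2*pi / 60
= 1925 * 6.28318531 / 60
= 201.586 rad/s

201.586 rad/s


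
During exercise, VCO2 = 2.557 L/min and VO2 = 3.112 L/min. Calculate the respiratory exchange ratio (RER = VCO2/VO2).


RER = VCO2 / VO2
= 2.557 / 3.112
= 0.8217

0.8217


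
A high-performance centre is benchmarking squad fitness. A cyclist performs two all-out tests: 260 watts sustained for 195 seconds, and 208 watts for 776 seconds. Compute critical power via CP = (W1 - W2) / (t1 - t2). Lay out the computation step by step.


W1 = P1 * t1 = 260 * 195 = 50700 J
W2 = P2 * t2 = 208 * 776 = 161408 J
CP = (50700 - 161408) / (195 - 776)
= 190.55 W

190.55 W


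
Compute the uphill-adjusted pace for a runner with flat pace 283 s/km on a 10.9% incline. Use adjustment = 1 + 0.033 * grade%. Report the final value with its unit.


Adjustment factor = 1 + 0.033 * 10.9 = 1.3597
Grade-adjusted pace = 283 * 1.3597 = 384.8 s/km

384.8 s/km
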